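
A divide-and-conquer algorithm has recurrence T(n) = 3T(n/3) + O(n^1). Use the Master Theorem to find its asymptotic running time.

Master Theorem for T(n) = 3T(n/3) + O(n^1):

a = 3, b = 3, c = 1
log_b(a) = log_3(3) = 1.0000

Case 2: c = 1 = log_3(3) = 1.0000
T(n) = O(n^1 log n) = O(n log n)

For T(n) = 3T(n/3) + O(n^1): log_3(3) = 1.0000. This is Case 2 of the Master Theorem (c = log_b(a), equal work at all levels), giving O(n log n).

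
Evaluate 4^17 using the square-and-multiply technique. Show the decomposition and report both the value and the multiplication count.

Computing 4^17 by squaring (build up from 4^1; each line after the first costs one multiplication):

4^1 = 4
4^2 = (4^1)^2 = 4^2 = 16
4^4 = (4^2)^2 = 16^2 = 256
4^8 = (4^4)^2 = 256^2 = 65536
4^16 = (4^8)^2 = 65536^2 = 4294967296
4^17 = 4 * 4^16 = 4 * 4294967296 = 17179869184

Result: 17179869184
Multiplications needed: 5 (5 lines after 4^1)

4^17 = 17179869184. Using exponentiation by squaring, this requires 5 multiplications. The key idea: if the exponent is even, square the half-power; if odd, multiply by the base once.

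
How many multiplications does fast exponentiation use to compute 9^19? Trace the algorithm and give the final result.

Computing 9^19 by squaring (build up from 9^1; each line after the first costs one multiplication):

9^1 = 9
9^2 = (9^1)^2 = 9^2 = 81
9^4 = (9^2)^2 = 81^2 = 6561
9^8 = (9^4)^2 = 6561^2 = 43046721
9^9 = 9 * 9^8 = 9 * 43046721 = 387420489
9^18 = (9^9)^2 = 387420489^2 = 150094635296999121
9^19 = 9 * 9^18 = 9 * 150094635296999121 = 1350851717672992089

Result: 1350851717672992089
Multiplications needed: 6 (6 lines after 9^1)

9^19 = 1350851717672992089. Using exponentiation by squaring, this requires 6 multiplications. The key idea: if the exponent is even, square the half-power; if odd, multiply by the base once.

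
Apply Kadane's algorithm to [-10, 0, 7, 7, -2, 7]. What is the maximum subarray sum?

Using Kadane's algorithm on [-10, 0, 7, 7, -2, 7]:

Scanning through the array:
Position 1 (value 0): max_ending_here = 0, max_so_far = 0
Position 2 (value 7): max_ending_here = 7, max_so_far = 7
Position 3 (value 7): max_ending_here = 14, max_so_far = 14
Position 4 (value -2): max_ending_here = 12, max_so_far = 14
Position 5 (value 7): max_ending_here = 19, max_so_far = 19

Maximum subarray: [0, 7, 7, -2, 7]
Maximum sum: 19

The maximum subarray is [0, 7, 7, -2, 7] with sum 19. This subarray runs from index 1 to index 5.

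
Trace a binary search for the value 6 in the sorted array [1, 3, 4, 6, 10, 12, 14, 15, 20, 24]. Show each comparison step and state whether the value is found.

Binary search for 6 in [1, 3, 4, 6, 10, 12, 14, 15, 20, 24]:

lo=0, hi=9, mid=4, arr[mid]=10 -> 10 > 6, search left half
lo=0, hi=3, mid=1, arr[mid]=3 -> 3 < 6, search right half
lo=2, hi=3, mid=2, arr[mid]=4 -> 4 < 6, search right half
lo=3, hi=3, mid=3, arr[mid]=6 -> Found target at index 3!

Binary search finds 6 at index 3 after 4 comparisons. The search repeatedly halves the search space by comparing with the middle element.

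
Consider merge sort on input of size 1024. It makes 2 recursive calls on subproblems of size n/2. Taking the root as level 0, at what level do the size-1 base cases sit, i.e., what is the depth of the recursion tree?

For divide and conquer with division factor 2:

Problem sizes at each level:
Level 0: 1024
Level 1: 512
Level 2: 256
Level 3: 128
Level 4: 64
Level 5: 32
Level 6: 16
Level 7: 8
Level 8: 4
Level 9: 2
Level 10: 1

The root is level 0 and the size-1 base case is level 10 (the tree spans levels 0 through 10, i.e. 11 levels counting the root), so the depth is the number of divisions: log_2(1024) = 10

The recursion tree depth is log_2(1024) = 10. At each level, the problem size is divided by 2, so it takes 10 divisions to reduce to a base case of size 1. The algorithm makes 2 recursive calls at each level.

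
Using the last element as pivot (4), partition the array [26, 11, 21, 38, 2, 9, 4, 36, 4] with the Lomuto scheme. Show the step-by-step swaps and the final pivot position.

Lomuto partition with pivot = 4:

Initial array: [26, 11, 21, 38, 2, 9, 4, 36, 4]

arr[0]=26 > 4: no swap
arr[1]=11 > 4: no swap
arr[2]=21 > 4: no swap
arr[3]=38 > 4: no swap
arr[4]=2 <= 4: swap with position 0, array becomes [2, 11, 21, 38, 26, 9, 4, 36, 4]
arr[5]=9 > 4: no swap
arr[6]=4 <= 4: swap with position 1, array becomes [2, 4, 21, 38, 26, 9, 11, 36, 4]
arr[7]=36 > 4: no swap

Place pivot at position 2: [2, 4, 4, 38, 26, 9, 11, 36, 21]
Pivot position: 2

After partitioning with pivot 4, the array becomes [2, 4, 4, 38, 26, 9, 11, 36, 21]. The pivot is placed at index 2. All elements to the left of the pivot are <= 4, and all elements to the right are > 4.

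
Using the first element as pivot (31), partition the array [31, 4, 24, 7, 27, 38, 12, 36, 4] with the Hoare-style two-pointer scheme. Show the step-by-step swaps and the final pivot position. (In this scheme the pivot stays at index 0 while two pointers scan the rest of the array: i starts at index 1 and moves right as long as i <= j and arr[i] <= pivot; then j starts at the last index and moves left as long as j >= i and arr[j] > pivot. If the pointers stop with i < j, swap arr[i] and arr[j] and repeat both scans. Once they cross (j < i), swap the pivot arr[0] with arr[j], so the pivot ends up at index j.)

Hoare-style two-pointer partition with pivot = 31:

Initial array: [31, 4, 24, 7, 27, 38, 12, 36, 4]

Pointers start at i = 1, j = 8.
i stops at index 5 (arr[5]=38 > 31), j stops at index 8 (arr[8]=4 <= 31): swap arr[5] and arr[8], array becomes [31, 4, 24, 7, 27, 4, 12, 36, 38]
i ends at 7, j ends at 6: the pointers have crossed (j < i), so scanning stops.

Swap pivot arr[0] with arr[6] to place pivot at position 6: [12, 4, 24, 7, 27, 4, 31, 36, 38]
Pivot position: 6

After partitioning with pivot 31, the array becomes [12, 4, 24, 7, 27, 4, 31, 36, 38]. The pivot is placed at index 6. All elements to the left of the pivot are <= 31, and all elements to the right are > 31.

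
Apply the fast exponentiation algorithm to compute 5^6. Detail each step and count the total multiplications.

Computing 5^6 by squaring (build up from 5^1; each line after the first costs one multiplication):

5^1 = 5
5^2 = (5^1)^2 = 5^2 = 25
5^3 = 5 * 5^2 = 5 * 25 = 125
5^6 = (5^3)^2 = 125^2 = 15625

Result: 15625
Multiplications needed: 3 (3 lines after 5^1)

5^6 = 15625. Using exponentiation by squaring, this requires 3 multiplications. The key idea: if the exponent is even, square the half-power; if odd, multiply by the base once.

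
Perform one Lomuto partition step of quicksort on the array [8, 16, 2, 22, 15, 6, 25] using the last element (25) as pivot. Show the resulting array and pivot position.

Lomuto partition with pivot = 25:

Initial array: [8, 16, 2, 22, 15, 6, 25]

arr[0]=8 <= 25: swap with position 0, array becomes [8, 16, 2, 22, 15, 6, 25]
arr[1]=16 <= 25: swap with position 1, array becomes [8, 16, 2, 22, 15, 6, 25]
arr[2]=2 <= 25: swap with position 2, array becomes [8, 16, 2, 22, 15, 6, 25]
arr[3]=22 <= 25: swap with position 3, array becomes [8, 16, 2, 22, 15, 6, 25]
arr[4]=15 <= 25: swap with position 4, array becomes [8, 16, 2, 22, 15, 6, 25]
arr[5]=6 <= 25: swap with position 5, array becomes [8, 16, 2, 22, 15, 6, 25]

Place pivot at position 6: [8, 16, 2, 22, 15, 6, 25]
Pivot position: 6

After partitioning with pivot 25, the array becomes [8, 16, 2, 22, 15, 6, 25]. The pivot is placed at index 6. All elements to the left of the pivot are <= 25, and all elements to the right are > 25.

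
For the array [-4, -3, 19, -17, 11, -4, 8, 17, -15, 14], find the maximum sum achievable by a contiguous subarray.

Using Kadane's algorithm on [-4, -3, 19, -17, 11, -4, 8, 17, -15, 14]:

Scanning through the array:
Position 1 (value -3): max_ending_here = -3, max_so_far = -3
Position 2 (value 19): max_ending_here = 19, max_so_far = 19
Position 3 (value -17): max_ending_here = 2, max_so_far = 19
Position 4 (value 11): max_ending_here = 13, max_so_far = 19
Position 5 (value -4): max_ending_here = 9, max_so_far = 19
Position 6 (value 8): max_ending_here = 17, max_so_far = 19
Position 7 (value 17): max_ending_here = 34, max_so_far = 34
Position 8 (value -15): max_ending_here = 19, max_so_far = 34
Position 9 (value 14): max_ending_here = 33, max_so_far = 34

Maximum subarray: [19, -17, 11, -4, 8, 17]
Maximum sum: 34

The maximum subarray is [19, -17, 11, -4, 8, 17] with sum 34. This subarray runs from index 2 to index 7.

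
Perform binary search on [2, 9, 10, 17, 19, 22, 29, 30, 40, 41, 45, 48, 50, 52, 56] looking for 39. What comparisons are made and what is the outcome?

Binary search for 39 in [2, 9, 10, 17, 19, 22, 29, 30, 40, 41, 45, 48, 50, 52, 56]:

lo=0, hi=14, mid=7, arr[mid]=30 -> 30 < 39, search right half
lo=8, hi=14, mid=11, arr[mid]=48 -> 48 > 39, search left half
lo=8, hi=10, mid=9, arr[mid]=41 -> 41 > 39, search left half
lo=8, hi=8, mid=8, arr[mid]=40 -> 40 > 39, search left half
lo=8 > hi=7, target 39 not found

Binary search determines that 39 is not in the array after 4 comparisons. The search space was exhausted without finding the target.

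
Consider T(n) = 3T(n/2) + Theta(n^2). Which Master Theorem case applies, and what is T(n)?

Master Theorem for T(n) = 3T(n/2) + O(n^2):

a = 3, b = 2, c = 2
log_b(a) = log_2(3) = 1.5850

Case 3: c = 2 > log_2(3) = 1.5850
T(n) = O(n^2) = O(n^2)

For T(n) = 3T(n/2) + O(n^2): log_2(3) = 1.5850. This is Case 3 of the Master Theorem (c > log_b(a), work dominated by root), giving O(n^2).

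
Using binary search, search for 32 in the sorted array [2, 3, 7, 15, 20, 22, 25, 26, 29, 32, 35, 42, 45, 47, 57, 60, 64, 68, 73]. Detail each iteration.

Binary search for 32 in [2, 3, 7, 15, 20, 22, 25, 26, 29, 32, 35, 42, 45, 47, 57, 60, 64, 68, 73]:

lo=0, hi=18, mid=9, arr[mid]=32 -> Found target at index 9!

Binary search finds 32 at index 9 after 1 comparisons. The search repeatedly halves the search space by comparing with the middle element.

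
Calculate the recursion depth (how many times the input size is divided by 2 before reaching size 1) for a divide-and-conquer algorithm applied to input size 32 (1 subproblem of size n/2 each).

For divide and conquer with division factor 2:

Problem sizes at each level:
Level 0: 32
Level 1: 16
Level 2: 8
Level 3: 4
Level 4: 2
Level 5: 1

The root is level 0 and the size-1 base case is level 5 (the tree spans levels 0 through 5, i.e. 6 levels counting the root), so the depth is the number of divisions: log_2(32) = 5

The recursion tree depth is log_2(32) = 5. At each level, the problem size is divided by 2, so it takes 5 divisions to reduce to a base case of size 1. The algorithm makes 1 recursive call at each level.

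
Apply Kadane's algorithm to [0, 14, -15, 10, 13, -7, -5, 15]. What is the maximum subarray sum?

Using Kadane's algorithm on [0, 14, -15, 10, 13, -7, -5, 15]:

Scanning through the array:
Position 1 (value 14): max_ending_here = 14, max_so_far = 14
Position 2 (value -15): max_ending_here = -1, max_so_far = 14
Position 3 (value 10): max_ending_here = 10, max_so_far = 14
Position 4 (value 13): max_ending_here = 23, max_so_far = 23
Position 5 (value -7): max_ending_here = 16, max_so_far = 23
Position 6 (value -5): max_ending_here = 11, max_so_far = 23
Position 7 (value 15): max_ending_here = 26, max_so_far = 26

Maximum subarray: [10, 13, -7, -5, 15]
Maximum sum: 26

The maximum subarray is [10, 13, -7, -5, 15] with sum 26. This subarray runs from index 3 to index 7.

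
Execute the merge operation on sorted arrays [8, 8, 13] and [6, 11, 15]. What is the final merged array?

Merging process:

Compare 8 vs 6: take 6 from right. Merged: [6]
Compare 8 vs 11: take 8 from left. Merged: [6, 8]
Compare 8 vs 11: take 8 from left. Merged: [6, 8, 8]
Compare 13 vs 11: take 11 from right. Merged: [6, 8, 8, 11]
Compare 13 vs 15: take 13 from left. Merged: [6, 8, 8, 11, 13]
Append remaining from right: [15]. Merged: [6, 8, 8, 11, 13, 15]

Final merged array: [6, 8, 8, 11, 13, 15]
Total comparisons: 5

The merged array is [6, 8, 8, 11, 13, 15], requiring 5 comparisons. The merge step runs in O(n) time where n is the total number of elements.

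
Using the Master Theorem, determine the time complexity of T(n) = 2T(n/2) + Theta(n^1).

Master Theorem for T(n) = 2T(n/2) + O(n^1):

a = 2, b = 2, c = 1
log_b(a) = log_2(2) = 1.0000

Case 2: c = 1 = log_2(2) = 1.0000
T(n) = O(n^1 log n) = O(n log n)

For T(n) = 2T(n/2) + O(n^1): log_2(2) = 1.0000. This is Case 2 of the Master Theorem (c = log_b(a), equal work at all levels), giving O(n log n).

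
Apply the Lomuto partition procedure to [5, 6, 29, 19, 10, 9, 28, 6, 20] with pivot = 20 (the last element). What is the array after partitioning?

Lomuto partition with pivot = 20:

Initial array: [5, 6, 29, 19, 10, 9, 28, 6, 20]

arr[0]=5 <= 20: swap with position 0, array becomes [5, 6, 29, 19, 10, 9, 28, 6, 20]
arr[1]=6 <= 20: swap with position 1, array becomes [5, 6, 29, 19, 10, 9, 28, 6, 20]
arr[2]=29 > 20: no swap
arr[3]=19 <= 20: swap with position 2, array becomes [5, 6, 19, 29, 10, 9, 28, 6, 20]
arr[4]=10 <= 20: swap with position 3, array becomes [5, 6, 19, 10, 29, 9, 28, 6, 20]
arr[5]=9 <= 20: swap with position 4, array becomes [5, 6, 19, 10, 9, 29, 28, 6, 20]
arr[6]=28 > 20: no swap
arr[7]=6 <= 20: swap with position 5, array becomes [5, 6, 19, 10, 9, 6, 28, 29, 20]

Place pivot at position 6: [5, 6, 19, 10, 9, 6, 20, 29, 28]
Pivot position: 6

After partitioning with pivot 20, the array becomes [5, 6, 19, 10, 9, 6, 20, 29, 28]. The pivot is placed at index 6. All elements to the left of the pivot are <= 20, and all elements to the right are > 20.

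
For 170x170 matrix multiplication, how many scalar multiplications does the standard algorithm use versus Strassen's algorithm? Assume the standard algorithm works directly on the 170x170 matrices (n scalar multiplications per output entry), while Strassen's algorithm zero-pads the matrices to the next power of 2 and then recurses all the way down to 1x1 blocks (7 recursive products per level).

Matrix multiplication for 170x170 matrices:

Strassen's algorithm requires power-of-2 dimensions. Pad 170x170 to 256x256 (next power of 2).

Standard algorithm: 170^3 = 4913000 multiplications
Strassen's algorithm: 7^(log2(256)) = 7^8 = 5764801 multiplications
Difference: 4913000 - 5764801 = -851801 (Strassen uses MORE here due to padding overhead — for small or just-over-power-of-2 n, padding can outweigh the per-level savings)

Standard: 4913000 multiplications (170^3). Strassen: 5764801 multiplications (7^8, after padding to 256x256). Strassen reduces 8 recursive multiplications to 7 at each level.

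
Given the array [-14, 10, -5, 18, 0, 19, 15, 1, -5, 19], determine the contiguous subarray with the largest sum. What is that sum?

Using Kadane's algorithm on [-14, 10, -5, 18, 0, 19, 15, 1, -5, 19]:

Scanning through the array:
Position 1 (value 10): max_ending_here = 10, max_so_far = 10
Position 2 (value -5): max_ending_here = 5, max_so_far = 10
Position 3 (value 18): max_ending_here = 23, max_so_far = 23
Position 4 (value 0): max_ending_here = 23, max_so_far = 23
Position 5 (value 19): max_ending_here = 42, max_so_far = 42
Position 6 (value 15): max_ending_here = 57, max_so_far = 57
Position 7 (value 1): max_ending_here = 58, max_so_far = 58
Position 8 (value -5): max_ending_here = 53, max_so_far = 58
Position 9 (value 19): max_ending_here = 72, max_so_far = 72

Maximum subarray: [10, -5, 18, 0, 19, 15, 1, -5, 19]
Maximum sum: 72

The maximum subarray is [10, -5, 18, 0, 19, 15, 1, -5, 19] with sum 72. This subarray runs from index 1 to index 9.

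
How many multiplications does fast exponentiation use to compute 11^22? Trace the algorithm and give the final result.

Computing 11^22 by squaring (build up from 11^1; each line after the first costs one multiplication):

11^1 = 11
11^2 = (11^1)^2 = 11^2 = 121
11^4 = (11^2)^2 = 121^2 = 14641
11^5 = 11 * 11^4 = 11 * 14641 = 161051
11^10 = (11^5)^2 = 161051^2 = 25937424601
11^11 = 11 * 11^10 = 11 * 25937424601 = 285311670611
11^22 = (11^11)^2 = 285311670611^2 = 81402749386839761113321

Result: 81402749386839761113321
Multiplications needed: 6 (6 lines after 11^1)

11^22 = 81402749386839761113321. Using exponentiation by squaring, this requires 6 multiplications. The key idea: if the exponent is even, square the half-power; if odd, multiply by the base once.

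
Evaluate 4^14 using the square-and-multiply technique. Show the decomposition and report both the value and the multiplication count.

Computing 4^14 by squaring (build up from 4^1; each line after the first costs one multiplication):

4^1 = 4
4^2 = (4^1)^2 = 4^2 = 16
4^3 = 4 * 4^2 = 4 * 16 = 64
4^6 = (4^3)^2 = 64^2 = 4096
4^7 = 4 * 4^6 = 4 * 4096 = 16384
4^14 = (4^7)^2 = 16384^2 = 268435456

Result: 268435456
Multiplications needed: 5 (5 lines after 4^1)

4^14 = 268435456. Using exponentiation by squaring, this requires 5 multiplications. The key idea: if the exponent is even, square the half-power; if odd, multiply by the base once.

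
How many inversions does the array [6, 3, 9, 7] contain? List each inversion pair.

Finding inversions in [6, 3, 9, 7]:

(0, 1): arr[0]=6 > arr[1]=3
(2, 3): arr[2]=9 > arr[3]=7

Total inversions: 2

The array has 2 inversion(s): (0,1), (2,3). Each pair (i,j) satisfies i < j and arr[i] > arr[j].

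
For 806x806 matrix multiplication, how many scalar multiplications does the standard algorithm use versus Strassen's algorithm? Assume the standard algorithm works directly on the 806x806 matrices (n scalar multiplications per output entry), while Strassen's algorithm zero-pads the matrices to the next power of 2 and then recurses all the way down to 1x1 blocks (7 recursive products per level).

Matrix multiplication for 806x806 matrices:

Strassen's algorithm requires power-of-2 dimensions. Pad 806x806 to 1024x1024 (next power of 2).

Standard algorithm: 806^3 = 523606616 multiplications
Strassen's algorithm: 7^(log2(1024)) = 7^10 = 282475249 multiplications
Savings: 523606616 - 282475249 = 241131367 multiplications

Standard: 523606616 multiplications (806^3). Strassen: 282475249 multiplications (7^10, after padding to 1024x1024). Strassen reduces 8 recursive multiplications to 7 at each level.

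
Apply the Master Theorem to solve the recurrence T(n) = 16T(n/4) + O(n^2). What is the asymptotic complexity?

Master Theorem for T(n) = 16T(n/4) + O(n^2):

a = 16, b = 4, c = 2
log_b(a) = log_4(16) = 2.0000

Case 2: c = 2 = log_4(16) = 2.0000
T(n) = O(n^2 log n) = O(n^2 log n)

For T(n) = 16T(n/4) + O(n^2): log_4(16) = 2.0000. This is Case 2 of the Master Theorem (c = log_b(a), equal work at all levels), giving O(n^2 log n).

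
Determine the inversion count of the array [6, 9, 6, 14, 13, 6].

Finding inversions in [6, 9, 6, 14, 13, 6]:

(1, 2): arr[1]=9 > arr[2]=6
(1, 5): arr[1]=9 > arr[5]=6
(3, 4): arr[3]=14 > arr[4]=13
(3, 5): arr[3]=14 > arr[5]=6
(4, 5): arr[4]=13 > arr[5]=6

Total inversions: 5

The array has 5 inversion(s): (1,2), (1,5), (3,4), (3,5), (4,5). Each pair (i,j) satisfies i < j and arr[i] > arr[j].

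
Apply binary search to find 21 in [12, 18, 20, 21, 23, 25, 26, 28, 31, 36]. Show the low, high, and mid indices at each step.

Binary search for 21 in [12, 18, 20, 21, 23, 25, 26, 28, 31, 36]:

lo=0, hi=9, mid=4, arr[mid]=23 -> 23 > 21, search left half
lo=0, hi=3, mid=1, arr[mid]=18 -> 18 < 21, search right half
lo=2, hi=3, mid=2, arr[mid]=20 -> 20 < 21, search right half
lo=3, hi=3, mid=3, arr[mid]=21 -> Found target at index 3!

Binary search finds 21 at index 3 after 4 comparisons. The search repeatedly halves the search space by comparing with the middle element.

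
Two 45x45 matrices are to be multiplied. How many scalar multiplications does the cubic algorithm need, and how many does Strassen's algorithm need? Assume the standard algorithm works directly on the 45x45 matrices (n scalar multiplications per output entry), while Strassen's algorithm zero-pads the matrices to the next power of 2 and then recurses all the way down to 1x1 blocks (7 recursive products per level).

Matrix multiplication for 45x45 matrices:

Strassen's algorithm requires power-of-2 dimensions. Pad 45x45 to 64x64 (next power of 2).

Standard algorithm: 45^3 = 91125 multiplications
Strassen's algorithm: 7^(log2(64)) = 7^6 = 117649 multiplications
Difference: 91125 - 117649 = -26524 (Strassen uses MORE here due to padding overhead — for small or just-over-power-of-2 n, padding can outweigh the per-level savings)

Standard: 91125 multiplications (45^3). Strassen: 117649 multiplications (7^6, after padding to 64x64). Strassen reduces 8 recursive multiplications to 7 at each level.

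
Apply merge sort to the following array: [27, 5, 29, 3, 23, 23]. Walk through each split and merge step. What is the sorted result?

Merge sort trace:

Split: [27, 5, 29, 3, 23, 23] -> [27, 5, 29] and [3, 23, 23]
  Split: [27, 5, 29] -> [27] and [5, 29]
    Split: [5, 29] -> [5] and [29]
    Merge: [5] + [29] -> [5, 29]
  Merge: [27] + [5, 29] -> [5, 27, 29]
  Split: [3, 23, 23] -> [3] and [23, 23]
    Split: [23, 23] -> [23] and [23]
    Merge: [23] + [23] -> [23, 23]
  Merge: [3] + [23, 23] -> [3, 23, 23]
Merge: [5, 27, 29] + [3, 23, 23] -> [3, 5, 23, 23, 27, 29]

Final sorted array: [3, 5, 23, 23, 27, 29]

The merge sort proceeds by recursively splitting the array and merging sorted halves.
After all merges, the sorted array is [3, 5, 23, 23, 27, 29].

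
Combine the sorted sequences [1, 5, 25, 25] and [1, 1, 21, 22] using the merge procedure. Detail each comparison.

Merging process:

Compare 1 vs 1: take 1 from left. Merged: [1]
Compare 5 vs 1: take 1 from right. Merged: [1, 1]
Compare 5 vs 1: take 1 from right. Merged: [1, 1, 1]
Compare 5 vs 21: take 5 from left. Merged: [1, 1, 1, 5]
Compare 25 vs 21: take 21 from right. Merged: [1, 1, 1, 5, 21]
Compare 25 vs 22: take 22 from right. Merged: [1, 1, 1, 5, 21, 22]
Append remaining from left: [25, 25]. Merged: [1, 1, 1, 5, 21, 22, 25, 25]

Final merged array: [1, 1, 1, 5, 21, 22, 25, 25]
Total comparisons: 6

The merged array is [1, 1, 1, 5, 21, 22, 25, 25], requiring 6 comparisons. The merge step runs in O(n) time where n is the total number of elements.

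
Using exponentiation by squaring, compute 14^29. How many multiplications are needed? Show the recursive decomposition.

Computing 14^29 by squaring (build up from 14^1; each line after the first costs one multiplication):

14^1 = 14
14^2 = (14^1)^2 = 14^2 = 196
14^3 = 14 * 14^2 = 14 * 196 = 2744
14^6 = (14^3)^2 = 2744^2 = 7529536
14^7 = 14 * 14^6 = 14 * 7529536 = 105413504
14^14 = (14^7)^2 = 105413504^2 = 11112006825558016
14^28 = (14^14)^2 = 11112006825558016^2 = 123476695691247935826229781856256
14^29 = 14 * 14^28 = 14 * 123476695691247935826229781856256 = 1728673739677471101567216945987584

Result: 1728673739677471101567216945987584
Multiplications needed: 7 (7 lines after 14^1)

14^29 = 1728673739677471101567216945987584. Using exponentiation by squaring, this requires 7 multiplications. The key idea: if the exponent is even, square the half-power; if odd, multiply by the base once.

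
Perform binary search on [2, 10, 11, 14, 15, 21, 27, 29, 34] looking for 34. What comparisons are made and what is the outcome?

Binary search for 34 in [2, 10, 11, 14, 15, 21, 27, 29, 34]:

lo=0, hi=8, mid=4, arr[mid]=15 -> 15 < 34, search right half
lo=5, hi=8, mid=6, arr[mid]=27 -> 27 < 34, search right half
lo=7, hi=8, mid=7, arr[mid]=29 -> 29 < 34, search right half
lo=8, hi=8, mid=8, arr[mid]=34 -> Found target at index 8!

Binary search finds 34 at index 8 after 4 comparisons. The search repeatedly halves the search space by comparing with the middle element.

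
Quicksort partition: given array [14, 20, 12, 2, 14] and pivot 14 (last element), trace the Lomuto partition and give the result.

Lomuto partition with pivot = 14:

Initial array: [14, 20, 12, 2, 14]

arr[0]=14 <= 14: swap with position 0, array becomes [14, 20, 12, 2, 14]
arr[1]=20 > 14: no swap
arr[2]=12 <= 14: swap with position 1, array becomes [14, 12, 20, 2, 14]
arr[3]=2 <= 14: swap with position 2, array becomes [14, 12, 2, 20, 14]

Place pivot at position 3: [14, 12, 2, 14, 20]
Pivot position: 3

After partitioning with pivot 14, the array becomes [14, 12, 2, 14, 20]. The pivot is placed at index 3. All elements to the left of the pivot are <= 14, and all elements to the right are > 14.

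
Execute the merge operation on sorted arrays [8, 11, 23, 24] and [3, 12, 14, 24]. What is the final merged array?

Merging process:

Compare 8 vs 3: take 3 from right. Merged: [3]
Compare 8 vs 12: take 8 from left. Merged: [3, 8]
Compare 11 vs 12: take 11 from left. Merged: [3, 8, 11]
Compare 23 vs 12: take 12 from right. Merged: [3, 8, 11, 12]
Compare 23 vs 14: take 14 from right. Merged: [3, 8, 11, 12, 14]
Compare 23 vs 24: take 23 from left. Merged: [3, 8, 11, 12, 14, 23]
Compare 24 vs 24: take 24 from left. Merged: [3, 8, 11, 12, 14, 23, 24]
Append remaining from right: [24]. Merged: [3, 8, 11, 12, 14, 23, 24, 24]

Final merged array: [3, 8, 11, 12, 14, 23, 24, 24]
Total comparisons: 7

The merged array is [3, 8, 11, 12, 14, 23, 24, 24], requiring 7 comparisons. The merge step runs in O(n) time where n is the total number of elements.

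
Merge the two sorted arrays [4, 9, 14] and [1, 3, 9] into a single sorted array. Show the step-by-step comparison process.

Merging process:

Compare 4 vs 1: take 1 from right. Merged: [1]
Compare 4 vs 3: take 3 from right. Merged: [1, 3]
Compare 4 vs 9: take 4 from left. Merged: [1, 3, 4]
Compare 9 vs 9: take 9 from left. Merged: [1, 3, 4, 9]
Compare 14 vs 9: take 9 from right. Merged: [1, 3, 4, 9, 9]
Append remaining from left: [14]. Merged: [1, 3, 4, 9, 9, 14]

Final merged array: [1, 3, 4, 9, 9, 14]
Total comparisons: 5

The merged array is [1, 3, 4, 9, 9, 14], requiring 5 comparisons. The merge step runs in O(n) time where n is the total number of elements.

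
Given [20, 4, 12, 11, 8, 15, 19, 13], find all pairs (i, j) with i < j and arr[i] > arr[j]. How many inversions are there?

Finding inversions in [20, 4, 12, 11, 8, 15, 19, 13]:

(0, 1): arr[0]=20 > arr[1]=4
(0, 2): arr[0]=20 > arr[2]=12
(0, 3): arr[0]=20 > arr[3]=11
(0, 4): arr[0]=20 > arr[4]=8
(0, 5): arr[0]=20 > arr[5]=15
(0, 6): arr[0]=20 > arr[6]=19
(0, 7): arr[0]=20 > arr[7]=13
(2, 3): arr[2]=12 > arr[3]=11
(2, 4): arr[2]=12 > arr[4]=8
(3, 4): arr[3]=11 > arr[4]=8
(5, 7): arr[5]=15 > arr[7]=13
(6, 7): arr[6]=19 > arr[7]=13

Total inversions: 12

The array has 12 inversion(s): (0,1), (0,2), (0,3), (0,4), (0,5), (0,6), (0,7), (2,3), (2,4), (3,4), (5,7), (6,7). Each pair (i,j) satisfies i < j and arr[i] > arr[j].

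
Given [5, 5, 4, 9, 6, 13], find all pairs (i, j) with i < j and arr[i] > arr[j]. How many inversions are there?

Finding inversions in [5, 5, 4, 9, 6, 13]:

(0, 2): arr[0]=5 > arr[2]=4
(1, 2): arr[1]=5 > arr[2]=4
(3, 4): arr[3]=9 > arr[4]=6

Total inversions: 3

The array has 3 inversion(s): (0,2), (1,2), (3,4). Each pair (i,j) satisfies i < j and arr[i] > arr[j].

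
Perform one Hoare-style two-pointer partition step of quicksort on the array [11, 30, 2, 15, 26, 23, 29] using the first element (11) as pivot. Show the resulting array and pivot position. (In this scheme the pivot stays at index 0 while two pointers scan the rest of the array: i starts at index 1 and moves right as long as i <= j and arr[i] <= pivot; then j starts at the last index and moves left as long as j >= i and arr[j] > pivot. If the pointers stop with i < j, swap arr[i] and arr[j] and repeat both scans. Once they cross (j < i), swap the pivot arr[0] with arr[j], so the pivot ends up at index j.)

Hoare-style two-pointer partition with pivot = 11:

Initial array: [11, 30, 2, 15, 26, 23, 29]

Pointers start at i = 1, j = 6.
i stops at index 1 (arr[1]=30 > 11), j stops at index 2 (arr[2]=2 <= 11): swap arr[1] and arr[2], array becomes [11, 2, 30, 15, 26, 23, 29]
i ends at 2, j ends at 1: the pointers have crossed (j < i), so scanning stops.

Swap pivot arr[0] with arr[1] to place pivot at position 1: [2, 11, 30, 15, 26, 23, 29]
Pivot position: 1

After partitioning with pivot 11, the array becomes [2, 11, 30, 15, 26, 23, 29]. The pivot is placed at index 1. All elements to the left of the pivot are <= 11, and all elements to the right are > 11.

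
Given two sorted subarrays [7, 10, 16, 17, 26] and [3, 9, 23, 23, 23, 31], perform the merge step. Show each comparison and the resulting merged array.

Merging process:

Compare 7 vs 3: take 3 from right. Merged: [3]
Compare 7 vs 9: take 7 from left. Merged: [3, 7]
Compare 10 vs 9: take 9 from right. Merged: [3, 7, 9]
Compare 10 vs 23: take 10 from left. Merged: [3, 7, 9, 10]
Compare 16 vs 23: take 16 from left. Merged: [3, 7, 9, 10, 16]
Compare 17 vs 23: take 17 from left. Merged: [3, 7, 9, 10, 16, 17]
Compare 26 vs 23: take 23 from right. Merged: [3, 7, 9, 10, 16, 17, 23]
Compare 26 vs 23: take 23 from right. Merged: [3, 7, 9, 10, 16, 17, 23, 23]
Compare 26 vs 23: take 23 from right. Merged: [3, 7, 9, 10, 16, 17, 23, 23, 23]
Compare 26 vs 31: take 26 from left. Merged: [3, 7, 9, 10, 16, 17, 23, 23, 23, 26]
Append remaining from right: [31]. Merged: [3, 7, 9, 10, 16, 17, 23, 23, 23, 26, 31]

Final merged array: [3, 7, 9, 10, 16, 17, 23, 23, 23, 26, 31]
Total comparisons: 10

The merged array is [3, 7, 9, 10, 16, 17, 23, 23, 23, 26, 31], requiring 10 comparisons. The merge step runs in O(n) time where n is the total number of elements.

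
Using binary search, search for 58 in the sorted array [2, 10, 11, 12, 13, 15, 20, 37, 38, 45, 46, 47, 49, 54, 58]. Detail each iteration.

Binary search for 58 in [2, 10, 11, 12, 13, 15, 20, 37, 38, 45, 46, 47, 49, 54, 58]:

lo=0, hi=14, mid=7, arr[mid]=37 -> 37 < 58, search right half
lo=8, hi=14, mid=11, arr[mid]=47 -> 47 < 58, search right half
lo=12, hi=14, mid=13, arr[mid]=54 -> 54 < 58, search right half
lo=14, hi=14, mid=14, arr[mid]=58 -> Found target at index 14!

Binary search finds 58 at index 14 after 4 comparisons. The search repeatedly halves the search space by comparing with the middle element.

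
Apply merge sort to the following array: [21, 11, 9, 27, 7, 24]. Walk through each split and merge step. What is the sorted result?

Merge sort trace:

Split: [21, 11, 9, 27, 7, 24] -> [21, 11, 9] and [27, 7, 24]
  Split: [21, 11, 9] -> [21] and [11, 9]
    Split: [11, 9] -> [11] and [9]
    Merge: [11] + [9] -> [9, 11]
  Merge: [21] + [9, 11] -> [9, 11, 21]
  Split: [27, 7, 24] -> [27] and [7, 24]
    Split: [7, 24] -> [7] and [24]
    Merge: [7] + [24] -> [7, 24]
  Merge: [27] + [7, 24] -> [7, 24, 27]
Merge: [9, 11, 21] + [7, 24, 27] -> [7, 9, 11, 21, 24, 27]

Final sorted array: [7, 9, 11, 21, 24, 27]

The merge sort proceeds by recursively splitting the array and merging sorted halves.
After all merges, the sorted array is [7, 9, 11, 21, 24, 27].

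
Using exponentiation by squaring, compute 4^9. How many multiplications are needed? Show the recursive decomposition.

Computing 4^9 by squaring (build up from 4^1; each line after the first costs one multiplication):

4^1 = 4
4^2 = (4^1)^2 = 4^2 = 16
4^4 = (4^2)^2 = 16^2 = 256
4^8 = (4^4)^2 = 256^2 = 65536
4^9 = 4 * 4^8 = 4 * 65536 = 262144

Result: 262144
Multiplications needed: 4 (4 lines after 4^1)

4^9 = 262144. Using exponentiation by squaring, this requires 4 multiplications. The key idea: if the exponent is even, square the half-power; if odd, multiply by the base once.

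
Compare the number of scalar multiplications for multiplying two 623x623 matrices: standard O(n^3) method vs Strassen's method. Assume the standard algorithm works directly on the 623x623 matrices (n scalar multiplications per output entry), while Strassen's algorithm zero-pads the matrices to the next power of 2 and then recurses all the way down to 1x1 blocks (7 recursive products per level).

Matrix multiplication for 623x623 matrices:

Strassen's algorithm requires power-of-2 dimensions. Pad 623x623 to 1024x1024 (next power of 2).

Standard algorithm: 623^3 = 241804367 multiplications
Strassen's algorithm: 7^(log2(1024)) = 7^10 = 282475249 multiplications
Difference: 241804367 - 282475249 = -40670882 (Strassen uses MORE here due to padding overhead — for small or just-over-power-of-2 n, padding can outweigh the per-level savings)

Standard: 241804367 multiplications (623^3). Strassen: 282475249 multiplications (7^10, after padding to 1024x1024). Strassen reduces 8 recursive multiplications to 7 at each level.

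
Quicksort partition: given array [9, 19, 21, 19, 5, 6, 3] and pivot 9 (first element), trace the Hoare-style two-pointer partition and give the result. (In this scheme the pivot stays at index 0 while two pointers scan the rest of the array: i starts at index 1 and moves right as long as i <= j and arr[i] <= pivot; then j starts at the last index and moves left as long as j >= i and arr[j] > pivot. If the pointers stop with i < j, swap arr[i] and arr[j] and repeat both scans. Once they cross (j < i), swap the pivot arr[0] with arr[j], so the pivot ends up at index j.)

Hoare-style two-pointer partition with pivot = 9:

Initial array: [9, 19, 21, 19, 5, 6, 3]

Pointers start at i = 1, j = 6.
i stops at index 1 (arr[1]=19 > 9), j stops at index 6 (arr[6]=3 <= 9): swap arr[1] and arr[6], array becomes [9, 3, 21, 19, 5, 6, 19]
i stops at index 2 (arr[2]=21 > 9), j stops at index 5 (arr[5]=6 <= 9): swap arr[2] and arr[5], array becomes [9, 3, 6, 19, 5, 21, 19]
i stops at index 3 (arr[3]=19 > 9), j stops at index 4 (arr[4]=5 <= 9): swap arr[3] and arr[4], array becomes [9, 3, 6, 5, 19, 21, 19]
i ends at 4, j ends at 3: the pointers have crossed (j < i), so scanning stops.

Swap pivot arr[0] with arr[3] to place pivot at position 3: [5, 3, 6, 9, 19, 21, 19]
Pivot position: 3

After partitioning with pivot 9, the array becomes [5, 3, 6, 9, 19, 21, 19]. The pivot is placed at index 3. All elements to the left of the pivot are <= 9, and all elements to the right are > 9.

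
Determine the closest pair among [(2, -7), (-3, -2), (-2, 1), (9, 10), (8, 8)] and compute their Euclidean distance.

Computing all pairwise distances among 5 points:

d((2, -7), (-3, -2)) = 7.0711
d((2, -7), (-2, 1)) = 8.9443
d((2, -7), (9, 10)) = 18.3848
d((2, -7), (8, 8)) = 16.1555
d((-3, -2), (-2, 1)) = 3.1623
d((-3, -2), (9, 10)) = 16.9706
d((-3, -2), (8, 8)) = 14.8661
d((-2, 1), (9, 10)) = 14.2127
d((-2, 1), (8, 8)) = 12.2066
d((9, 10), (8, 8)) = 2.2361 <-- minimum

Closest pair: (9, 10) and (8, 8) with distance 2.2361

The closest pair is (9, 10) and (8, 8) with Euclidean distance 2.2361. For 5 points, brute-force pairwise comparison is shown above. For large n, the divide-and-conquer algorithm (sort by x, recurse on halves, check the dividing strip) achieves O(n log n).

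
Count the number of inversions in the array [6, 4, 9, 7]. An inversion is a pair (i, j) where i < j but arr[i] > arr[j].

Finding inversions in [6, 4, 9, 7]:

(0, 1): arr[0]=6 > arr[1]=4
(2, 3): arr[2]=9 > arr[3]=7

Total inversions: 2

The array has 2 inversion(s): (0,1), (2,3). Each pair (i,j) satisfies i < j and arr[i] > arr[j].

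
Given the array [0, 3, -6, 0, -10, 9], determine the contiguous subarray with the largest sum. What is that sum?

Using Kadane's algorithm on [0, 3, -6, 0, -10, 9]:

Scanning through the array:
Position 1 (value 3): max_ending_here = 3, max_so_far = 3
Position 2 (value -6): max_ending_here = -3, max_so_far = 3
Position 3 (value 0): max_ending_here = 0, max_so_far = 3
Position 4 (value -10): max_ending_here = -10, max_so_far = 3
Position 5 (value 9): max_ending_here = 9, max_so_far = 9

Maximum subarray: [9]
Maximum sum: 9

The maximum subarray is [9] with sum 9. This subarray runs from index 5 to index 5.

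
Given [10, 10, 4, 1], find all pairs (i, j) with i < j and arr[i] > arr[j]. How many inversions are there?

Finding inversions in [10, 10, 4, 1]:

(0, 2): arr[0]=10 > arr[2]=4
(0, 3): arr[0]=10 > arr[3]=1
(1, 2): arr[1]=10 > arr[2]=4
(1, 3): arr[1]=10 > arr[3]=1
(2, 3): arr[2]=4 > arr[3]=1

Total inversions: 5

The array has 5 inversion(s): (0,2), (0,3), (1,2), (1,3), (2,3). Each pair (i,j) satisfies i < j and arr[i] > arr[j].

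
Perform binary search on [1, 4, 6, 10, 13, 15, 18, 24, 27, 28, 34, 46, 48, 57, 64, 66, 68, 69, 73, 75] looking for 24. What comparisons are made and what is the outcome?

Binary search for 24 in [1, 4, 6, 10, 13, 15, 18, 24, 27, 28, 34, 46, 48, 57, 64, 66, 68, 69, 73, 75]:

lo=0, hi=19, mid=9, arr[mid]=28 -> 28 > 24, search left half
lo=0, hi=8, mid=4, arr[mid]=13 -> 13 < 24, search right half
lo=5, hi=8, mid=6, arr[mid]=18 -> 18 < 24, search right half
lo=7, hi=8, mid=7, arr[mid]=24 -> Found target at index 7!

Binary search finds 24 at index 7 after 4 comparisons. The search repeatedly halves the search space by comparing with the middle element.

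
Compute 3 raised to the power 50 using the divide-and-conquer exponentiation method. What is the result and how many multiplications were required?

Computing 3^50 by squaring (build up from 3^1; each line after the first costs one multiplication):

3^1 = 3
3^2 = (3^1)^2 = 3^2 = 9
3^3 = 3 * 3^2 = 3 * 9 = 27
3^6 = (3^3)^2 = 27^2 = 729
3^12 = (3^6)^2 = 729^2 = 531441
3^24 = (3^12)^2 = 531441^2 = 282429536481
3^25 = 3 * 3^24 = 3 * 282429536481 = 847288609443
3^50 = (3^25)^2 = 847288609443^2 = 717897987691852588770249

Result: 717897987691852588770249
Multiplications needed: 7 (7 lines after 3^1)

3^50 = 717897987691852588770249. Using exponentiation by squaring, this requires 7 multiplications. The key idea: if the exponent is even, square the half-power; if odd, multiply by the base once.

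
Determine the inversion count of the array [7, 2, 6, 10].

Finding inversions in [7, 2, 6, 10]:

(0, 1): arr[0]=7 > arr[1]=2
(0, 2): arr[0]=7 > arr[2]=6

Total inversions: 2

The array has 2 inversion(s): (0,1), (0,2). Each pair (i,j) satisfies i < j and arr[i] > arr[j].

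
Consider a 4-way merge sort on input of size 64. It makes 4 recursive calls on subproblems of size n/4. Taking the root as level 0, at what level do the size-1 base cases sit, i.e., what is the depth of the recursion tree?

For divide and conquer with division factor 4:

Problem sizes at each level:
Level 0: 64
Level 1: 16
Level 2: 4
Level 3: 1

The root is level 0 and the size-1 base case is level 3 (the tree spans levels 0 through 3, i.e. 4 levels counting the root), so the depth is the number of divisions: log_4(64) = 3

The recursion tree depth is log_4(64) = 3. At each level, the problem size is divided by 4, so it takes 3 divisions to reduce to a base case of size 1. The algorithm makes 4 recursive calls at each level.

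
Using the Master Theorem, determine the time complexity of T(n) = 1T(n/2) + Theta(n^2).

Master Theorem for T(n) = 1T(n/2) + O(n^2):

a = 1, b = 2, c = 2
log_b(a) = log_2(1) = 0.0000

Case 3: c = 2 > log_2(1) = 0.0000
T(n) = O(n^2) = O(n^2)

For T(n) = 1T(n/2) + O(n^2): log_2(1) = 0.0000. This is Case 3 of the Master Theorem (c > log_b(a), work dominated by root), giving O(n^2).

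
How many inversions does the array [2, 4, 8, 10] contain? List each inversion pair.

Finding inversions in [2, 4, 8, 10]:


Total inversions: 0

The array has 0 inversions. It is already sorted.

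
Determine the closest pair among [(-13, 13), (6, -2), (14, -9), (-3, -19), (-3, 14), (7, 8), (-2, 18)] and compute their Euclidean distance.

Computing all pairwise distances among 7 points:

d((-13, 13), (6, -2)) = 24.2074
d((-13, 13), (14, -9)) = 34.8281
d((-13, 13), (-3, -19)) = 33.5261
d((-13, 13), (-3, 14)) = 10.0499
d((-13, 13), (7, 8)) = 20.6155
d((-13, 13), (-2, 18)) = 12.083
d((6, -2), (14, -9)) = 10.6301
d((6, -2), (-3, -19)) = 19.2354
d((6, -2), (-3, 14)) = 18.3576
d((6, -2), (7, 8)) = 10.0499
d((6, -2), (-2, 18)) = 21.5407
d((14, -9), (-3, -19)) = 19.7231
d((14, -9), (-3, 14)) = 28.6007
d((14, -9), (7, 8)) = 18.3848
d((14, -9), (-2, 18)) = 31.3847
d((-3, -19), (-3, 14)) = 33.0
d((-3, -19), (7, 8)) = 28.7924
d((-3, -19), (-2, 18)) = 37.0135
d((-3, 14), (7, 8)) = 11.6619
d((-3, 14), (-2, 18)) = 4.1231 <-- minimum
d((7, 8), (-2, 18)) = 13.4536

Closest pair: (-3, 14) and (-2, 18) with distance 4.1231

The closest pair is (-3, 14) and (-2, 18) with Euclidean distance 4.1231. For 7 points, brute-force pairwise comparison is shown above. For large n, the divide-and-conquer algorithm (sort by x, recurse on halves, check the dividing strip) achieves O(n log n).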